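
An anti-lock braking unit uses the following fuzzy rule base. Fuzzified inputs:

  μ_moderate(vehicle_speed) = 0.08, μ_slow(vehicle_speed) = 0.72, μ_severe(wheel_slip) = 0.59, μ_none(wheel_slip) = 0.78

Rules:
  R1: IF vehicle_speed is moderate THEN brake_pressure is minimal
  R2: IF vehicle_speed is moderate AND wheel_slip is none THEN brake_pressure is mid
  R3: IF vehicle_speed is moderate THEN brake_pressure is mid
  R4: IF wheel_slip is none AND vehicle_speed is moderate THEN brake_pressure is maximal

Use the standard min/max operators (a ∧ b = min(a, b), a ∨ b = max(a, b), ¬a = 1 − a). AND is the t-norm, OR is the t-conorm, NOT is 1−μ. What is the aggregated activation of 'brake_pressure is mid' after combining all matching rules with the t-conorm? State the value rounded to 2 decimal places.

0.08

R1: moderate=0.08 → w = 0.08
R2: moderate=0.08, none=0.78; AND[min(a, b)] → w = 0.08
R3: moderate=0.08 → w = 0.08
R4: none=0.78, moderate=0.08; AND[min(a, b)] → w = 0.08
Rules with consequent 'mid': {R2, R3} → strengths 0.08, 0.08
Aggregate via t-conorm [max(a, b)]: 0.08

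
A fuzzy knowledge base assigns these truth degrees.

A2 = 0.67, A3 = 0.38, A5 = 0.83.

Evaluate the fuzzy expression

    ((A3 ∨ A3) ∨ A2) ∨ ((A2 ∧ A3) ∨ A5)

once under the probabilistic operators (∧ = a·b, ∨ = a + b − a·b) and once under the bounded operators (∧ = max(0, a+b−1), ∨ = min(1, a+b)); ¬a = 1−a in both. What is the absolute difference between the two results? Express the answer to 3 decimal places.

0.016

Under probabilistic:
  A3 ∨ A3 = a + b − a·b on (0.3800, 0.3800) = 0.6156
  (A3 ∨ A3) ∨ A2 = a + b − a·b on (0.6156, 0.6700) = 0.8731
  A2 ∧ A3 = a·b on (0.6700, 0.3800) = 0.2546
  (A2 ∧ A3) ∨ A5 = a + b − a·b on (0.2546, 0.8300) = 0.8733
  ((A3 ∨ A3) ∨ A2) ∨ ((A2 ∧ A3) ∨ A5) = a + b − a·b on (0.8731, 0.8733) = 0.9839
  → value = 0.9839
Under bounded:
  A3 ∨ A3 = min(1, a+b) on (0.38, 0.38) = 0.76
  (A3 ∨ A3) ∨ A2 = min(1, a+b) on (0.76, 0.67) = 1.00
  A2 ∧ A3 = max(0, a+b−1) on (0.67, 0.38) = 0.05
  (A2 ∧ A3) ∨ A5 = min(1, a+b) on (0.05, 0.83) = 0.88
  ((A3 ∨ A3) ∨ A2) ∨ ((A2 ∧ A3) ∨ A5) = min(1, a+b) on (1.00, 0.88) = 1.00
  → value = 1.0000
|0.9839 − 1.0000| = 0.016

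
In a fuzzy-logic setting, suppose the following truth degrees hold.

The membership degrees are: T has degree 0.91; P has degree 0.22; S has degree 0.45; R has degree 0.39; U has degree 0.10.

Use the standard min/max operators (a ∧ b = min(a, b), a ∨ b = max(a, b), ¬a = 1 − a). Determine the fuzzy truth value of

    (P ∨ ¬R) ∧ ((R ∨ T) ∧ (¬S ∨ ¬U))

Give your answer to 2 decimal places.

0.61

¬R = 1 − 0.39 = 0.61
P ∨ ¬R = max(a, b) on (0.22, 0.61) = 0.61
R ∨ T = max(a, b) on (0.39, 0.91) = 0.91
¬S = 1 − 0.45 = 0.55
¬U = 1 − 0.10 = 0.90
¬S ∨ ¬U = max(a, b) on (0.55, 0.90) = 0.90
(R ∨ T) ∧ (¬S ∨ ¬U) = min(a, b) on (0.91, 0.90) = 0.90
(P ∨ ¬R) ∧ ((R ∨ T) ∧ (¬S ∨ ¬U)) = min(a, b) on (0.61, 0.90) = 0.61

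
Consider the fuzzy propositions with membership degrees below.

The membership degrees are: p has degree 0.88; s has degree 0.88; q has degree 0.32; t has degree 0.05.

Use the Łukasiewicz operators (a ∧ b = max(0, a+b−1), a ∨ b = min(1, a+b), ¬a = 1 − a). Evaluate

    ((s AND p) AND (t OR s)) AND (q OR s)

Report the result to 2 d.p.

0.69

s AND p = max(0, a+b−1) on (0.88, 0.88) = 0.76
t OR s = min(1, a+b) on (0.05, 0.88) = 0.93
(s AND p) AND (t OR s) = max(0, a+b−1) on (0.76, 0.93) = 0.69
q OR s = min(1, a+b) on (0.32, 0.88) = 1.00
((s AND p) AND (t OR s)) AND (q OR s) = max(0, a+b−1) on (0.69, 1.00) = 0.69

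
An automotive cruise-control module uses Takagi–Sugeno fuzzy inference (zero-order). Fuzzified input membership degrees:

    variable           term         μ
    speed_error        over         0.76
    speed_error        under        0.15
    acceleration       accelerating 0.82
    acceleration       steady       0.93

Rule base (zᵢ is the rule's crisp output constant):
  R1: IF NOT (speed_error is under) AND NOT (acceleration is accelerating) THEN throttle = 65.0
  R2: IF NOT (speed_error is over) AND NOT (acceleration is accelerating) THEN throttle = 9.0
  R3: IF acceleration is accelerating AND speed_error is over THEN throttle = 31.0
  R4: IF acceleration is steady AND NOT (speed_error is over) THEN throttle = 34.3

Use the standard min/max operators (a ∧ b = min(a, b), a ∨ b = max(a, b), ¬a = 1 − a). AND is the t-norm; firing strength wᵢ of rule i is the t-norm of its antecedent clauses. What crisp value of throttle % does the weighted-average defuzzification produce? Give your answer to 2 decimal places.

R1 (z=65.0): ¬under=1−0.15=0.85, ¬accelerating=1−0.82=0.18; AND[min(a, b)] → w = 0.18
R2 (z=9.0): ¬over=1−0.76=0.24, ¬accelerating=1−0.82=0.18; AND[min(a, b)] → w = 0.18
R3 (z=31.0): accelerating=0.82, over=0.76; AND[min(a, b)] → w = 0.76
R4 (z=34.3): steady=0.93, ¬over=1−0.76=0.24; AND[min(a, b)] → w = 0.24
Weighted average = (0.18·65.0 + 0.18·9.0 + 0.76·31.0 + 0.24·34.3) / (0.18 + 0.18 + 0.76 + 0.24)
  = 45.1120 / 1.3600 = 33.17

33.17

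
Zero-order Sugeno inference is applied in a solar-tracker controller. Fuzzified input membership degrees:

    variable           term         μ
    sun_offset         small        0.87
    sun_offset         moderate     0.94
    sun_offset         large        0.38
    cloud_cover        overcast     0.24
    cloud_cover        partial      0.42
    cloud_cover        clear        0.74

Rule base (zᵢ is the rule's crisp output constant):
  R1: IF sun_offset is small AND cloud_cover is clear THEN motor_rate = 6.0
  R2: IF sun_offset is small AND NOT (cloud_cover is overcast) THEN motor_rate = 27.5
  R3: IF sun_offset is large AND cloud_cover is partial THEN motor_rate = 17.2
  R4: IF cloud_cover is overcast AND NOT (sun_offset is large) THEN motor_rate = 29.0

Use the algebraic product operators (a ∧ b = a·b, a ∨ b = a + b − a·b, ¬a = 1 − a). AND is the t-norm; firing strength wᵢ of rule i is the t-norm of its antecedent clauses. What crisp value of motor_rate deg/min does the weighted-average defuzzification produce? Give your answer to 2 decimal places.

R1 (z=6.0): small=0.87, clear=0.74; AND[a·b] → w = 0.6438
R2 (z=27.5): small=0.87, ¬overcast=1−0.24=0.76; AND[a·b] → w = 0.6612
R3 (z=17.2): large=0.38, partial=0.42; AND[a·b] → w = 0.1596
R4 (z=29.0): overcast=0.24, ¬large=1−0.38=0.62; AND[a·b] → w = 0.1488
Weighted average = (0.6438·6.0 + 0.6612·27.5 + 0.1596·17.2 + 0.1488·29.0) / (0.6438 + 0.6612 + 0.1596 + 0.1488)
  = 29.1061 / 1.6134 = 18.04

18.04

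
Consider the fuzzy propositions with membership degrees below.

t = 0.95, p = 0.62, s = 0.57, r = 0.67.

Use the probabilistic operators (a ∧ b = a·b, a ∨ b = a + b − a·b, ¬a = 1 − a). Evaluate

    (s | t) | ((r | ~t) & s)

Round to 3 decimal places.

s | t = a + b − a·b on (0.5700, 0.9500) = 0.9785
~t = 1 − 0.9500 = 0.0500
r | ~t = a + b − a·b on (0.6700, 0.0500) = 0.6865
(r | ~t) & s = a·b on (0.6865, 0.5700) = 0.3913
(s | t) | ((r | ~t) & s) = a + b − a·b on (0.9785, 0.3913) = 0.9869

0.987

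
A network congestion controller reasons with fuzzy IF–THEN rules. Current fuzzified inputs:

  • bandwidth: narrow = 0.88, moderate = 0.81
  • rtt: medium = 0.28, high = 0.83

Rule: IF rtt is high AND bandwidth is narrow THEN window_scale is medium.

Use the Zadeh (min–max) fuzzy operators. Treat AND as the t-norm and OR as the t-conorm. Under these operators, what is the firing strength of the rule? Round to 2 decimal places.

0.83

firing strength: high=0.83, narrow=0.88; AND[min(a, b)] → w = 0.83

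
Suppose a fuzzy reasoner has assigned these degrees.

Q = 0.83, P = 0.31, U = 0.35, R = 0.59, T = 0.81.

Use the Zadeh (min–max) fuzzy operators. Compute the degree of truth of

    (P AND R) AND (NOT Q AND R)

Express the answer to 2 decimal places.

P AND R = min(a, b) on (0.31, 0.59) = 0.31
NOT Q = 1 − 0.83 = 0.17
NOT Q AND R = min(a, b) on (0.17, 0.59) = 0.17
(P AND R) AND (NOT Q AND R) = min(a, b) on (0.31, 0.17) = 0.17

0.17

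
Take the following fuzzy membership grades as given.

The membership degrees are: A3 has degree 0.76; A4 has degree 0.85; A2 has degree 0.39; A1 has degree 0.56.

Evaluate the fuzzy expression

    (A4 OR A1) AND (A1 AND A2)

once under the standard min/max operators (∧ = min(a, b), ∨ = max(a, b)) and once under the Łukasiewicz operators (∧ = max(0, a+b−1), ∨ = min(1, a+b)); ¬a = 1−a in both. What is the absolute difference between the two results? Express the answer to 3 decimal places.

Under standard min/max:
  A4 OR A1 = max(a, b) on (0.85, 0.56) = 0.85
  A1 AND A2 = min(a, b) on (0.56, 0.39) = 0.39
  (A4 OR A1) AND (A1 AND A2) = min(a, b) on (0.85, 0.39) = 0.39
  → value = 0.3900
Under Łukasiewicz:
  A4 OR A1 = min(1, a+b) on (0.85, 0.56) = 1.00
  A1 AND A2 = max(0, a+b−1) on (0.56, 0.39) = 0.00
  (A4 OR A1) AND (A1 AND A2) = max(0, a+b−1) on (1.00, 0.00) = 0.00
  → value = 0.0000
|0.3900 − 0.0000| = 0.390

0.390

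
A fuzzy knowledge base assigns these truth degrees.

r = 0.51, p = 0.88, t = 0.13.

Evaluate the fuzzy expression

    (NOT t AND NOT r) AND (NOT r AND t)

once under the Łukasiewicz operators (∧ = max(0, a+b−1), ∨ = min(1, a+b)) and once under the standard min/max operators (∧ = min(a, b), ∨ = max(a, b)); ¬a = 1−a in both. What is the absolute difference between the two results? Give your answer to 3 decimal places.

0.130

Under Łukasiewicz:
  NOT t = 1 − 0.13 = 0.87
  NOT r = 1 − 0.51 = 0.49
  NOT t AND NOT r = max(0, a+b−1) on (0.87, 0.49) = 0.36
  NOT r = 1 − 0.51 = 0.49
  NOT r AND t = max(0, a+b−1) on (0.49, 0.13) = 0.00
  (NOT t AND NOT r) AND (NOT r AND t) = max(0, a+b−1) on (0.36, 0.00) = 0.00
  → value = 0.0000
Under standard min/max:
  NOT t = 1 − 0.13 = 0.87
  NOT r = 1 − 0.51 = 0.49
  NOT t AND NOT r = min(a, b) on (0.87, 0.49) = 0.49
  NOT r = 1 − 0.51 = 0.49
  NOT r AND t = min(a, b) on (0.49, 0.13) = 0.13
  (NOT t AND NOT r) AND (NOT r AND t) = min(a, b) on (0.49, 0.13) = 0.13
  → value = 0.1300
|0.0000 − 0.1300| = 0.130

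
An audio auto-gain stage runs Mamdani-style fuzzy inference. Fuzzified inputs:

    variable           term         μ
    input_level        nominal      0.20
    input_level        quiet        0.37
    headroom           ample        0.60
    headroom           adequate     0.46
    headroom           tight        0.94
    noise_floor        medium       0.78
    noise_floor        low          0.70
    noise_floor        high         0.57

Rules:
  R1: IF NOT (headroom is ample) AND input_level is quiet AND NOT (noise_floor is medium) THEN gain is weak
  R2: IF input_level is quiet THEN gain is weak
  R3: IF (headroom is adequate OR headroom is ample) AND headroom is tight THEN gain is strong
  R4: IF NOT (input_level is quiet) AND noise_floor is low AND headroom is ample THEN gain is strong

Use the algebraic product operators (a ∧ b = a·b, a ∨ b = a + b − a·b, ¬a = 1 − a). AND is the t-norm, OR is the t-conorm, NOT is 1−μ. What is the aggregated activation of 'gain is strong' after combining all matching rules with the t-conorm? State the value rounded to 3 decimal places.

0.807

R1: ¬ample=1−0.60=0.40, quiet=0.37, ¬medium=1−0.78=0.22; AND[a·b] → w = 0.0326
R2: quiet=0.37 → w = 0.3700
R3: (adequate=0.46 OR ample=0.60) = 0.7840; AND[a·b] with tight=0.94 → w = 0.7370
R4: ¬quiet=1−0.37=0.63, low=0.70, ample=0.60; AND[a·b] → w = 0.2646
Rules with consequent 'strong': {R3, R4} → strengths 0.7370, 0.2646
Aggregate via t-conorm [a + b − a·b]: 0.8066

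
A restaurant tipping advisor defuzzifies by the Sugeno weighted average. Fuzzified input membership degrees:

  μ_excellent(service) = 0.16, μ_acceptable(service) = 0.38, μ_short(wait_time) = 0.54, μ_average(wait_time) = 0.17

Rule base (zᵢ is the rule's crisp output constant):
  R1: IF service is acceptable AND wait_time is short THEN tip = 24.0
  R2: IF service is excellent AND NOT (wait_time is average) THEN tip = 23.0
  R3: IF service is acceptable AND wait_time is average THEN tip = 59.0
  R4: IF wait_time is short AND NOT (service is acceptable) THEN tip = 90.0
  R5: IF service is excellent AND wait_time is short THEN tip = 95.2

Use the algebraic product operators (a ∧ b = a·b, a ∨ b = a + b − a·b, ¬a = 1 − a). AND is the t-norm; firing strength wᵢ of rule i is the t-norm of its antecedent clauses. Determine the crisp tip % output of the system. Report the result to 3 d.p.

R1 (z=24.0): acceptable=0.38, short=0.54; AND[a·b] → w = 0.2052
R2 (z=23.0): excellent=0.16, ¬average=1−0.17=0.83; AND[a·b] → w = 0.1328
R3 (z=59.0): acceptable=0.38, average=0.17; AND[a·b] → w = 0.0646
R4 (z=90.0): short=0.54, ¬acceptable=1−0.38=0.62; AND[a·b] → w = 0.3348
R5 (z=95.2): excellent=0.16, short=0.54; AND[a·b] → w = 0.0864
Weighted average = (0.2052·24.0 + 0.1328·23.0 + 0.0646·59.0 + 0.3348·90.0 + 0.0864·95.2) / (0.2052 + 0.1328 + 0.0646 + 0.3348 + 0.0864)
  = 50.1479 / 0.8238 = 60.874

60.874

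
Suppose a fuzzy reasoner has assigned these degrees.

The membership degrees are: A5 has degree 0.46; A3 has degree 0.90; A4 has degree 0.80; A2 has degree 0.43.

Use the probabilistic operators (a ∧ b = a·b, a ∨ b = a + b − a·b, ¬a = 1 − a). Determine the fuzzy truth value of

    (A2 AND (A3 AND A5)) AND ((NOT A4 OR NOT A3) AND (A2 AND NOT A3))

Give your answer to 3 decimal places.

0.002

A3 AND A5 = a·b on (0.9000, 0.4600) = 0.4140
A2 AND (A3 AND A5) = a·b on (0.4300, 0.4140) = 0.1780
NOT A4 = 1 − 0.8000 = 0.2000
NOT A3 = 1 − 0.9000 = 0.1000
NOT A4 OR NOT A3 = a + b − a·b on (0.2000, 0.1000) = 0.2800
NOT A3 = 1 − 0.9000 = 0.1000
A2 AND NOT A3 = a·b on (0.4300, 0.1000) = 0.0430
(NOT A4 OR NOT A3) AND (A2 AND NOT A3) = a·b on (0.2800, 0.0430) = 0.0120
(A2 AND (A3 AND A5)) AND ((NOT A4 OR NOT A3) AND (A2 AND NOT A3)) = a·b on (0.1780, 0.0120) = 0.0021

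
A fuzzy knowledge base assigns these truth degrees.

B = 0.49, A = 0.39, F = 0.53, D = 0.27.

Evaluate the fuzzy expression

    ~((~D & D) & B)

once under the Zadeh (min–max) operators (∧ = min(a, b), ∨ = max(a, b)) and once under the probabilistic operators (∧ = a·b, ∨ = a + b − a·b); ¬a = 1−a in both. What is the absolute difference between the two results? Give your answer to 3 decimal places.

0.173

Under Zadeh (min–max):
  ~D = 1 − 0.27 = 0.73
  ~D & D = min(a, b) on (0.73, 0.27) = 0.27
  (~D & D) & B = min(a, b) on (0.27, 0.49) = 0.27
  ~((~D & D) & B) = 1 − 0.27 = 0.73
  → value = 0.7300
Under probabilistic:
  ~D = 1 − 0.2700 = 0.7300
  ~D & D = a·b on (0.7300, 0.2700) = 0.1971
  (~D & D) & B = a·b on (0.1971, 0.4900) = 0.0966
  ~((~D & D) & B) = 1 − 0.0966 = 0.9034
  → value = 0.9034
|0.7300 − 0.9034| = 0.173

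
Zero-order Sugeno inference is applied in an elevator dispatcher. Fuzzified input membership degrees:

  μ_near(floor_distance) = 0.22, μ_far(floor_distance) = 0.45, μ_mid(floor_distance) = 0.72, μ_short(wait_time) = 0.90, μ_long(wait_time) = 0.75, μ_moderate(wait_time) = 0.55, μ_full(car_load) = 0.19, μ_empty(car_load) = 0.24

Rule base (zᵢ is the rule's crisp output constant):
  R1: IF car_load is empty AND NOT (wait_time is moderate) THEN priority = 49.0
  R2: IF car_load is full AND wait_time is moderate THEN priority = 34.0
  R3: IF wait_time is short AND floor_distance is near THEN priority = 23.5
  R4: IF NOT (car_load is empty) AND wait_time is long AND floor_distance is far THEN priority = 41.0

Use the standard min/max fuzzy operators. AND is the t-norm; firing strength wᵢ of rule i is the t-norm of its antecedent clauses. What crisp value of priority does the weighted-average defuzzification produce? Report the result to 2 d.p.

38.04

R1 (z=49.0): empty=0.24, ¬moderate=1−0.55=0.45; AND[min(a, b)] → w = 0.24
R2 (z=34.0): full=0.19, moderate=0.55; AND[min(a, b)] → w = 0.19
R3 (z=23.5): short=0.90, near=0.22; AND[min(a, b)] → w = 0.22
R4 (z=41.0): ¬empty=1−0.24=0.76, long=0.75, far=0.45; AND[min(a, b)] → w = 0.45
Weighted average = (0.24·49.0 + 0.19·34.0 + 0.22·23.5 + 0.45·41.0) / (0.24 + 0.19 + 0.22 + 0.45)
  = 41.8400 / 1.1000 = 38.04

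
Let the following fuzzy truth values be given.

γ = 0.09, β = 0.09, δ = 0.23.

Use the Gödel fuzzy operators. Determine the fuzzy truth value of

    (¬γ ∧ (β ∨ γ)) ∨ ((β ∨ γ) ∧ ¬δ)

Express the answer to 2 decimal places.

¬γ = 1 − 0.09 = 0.91
β ∨ γ = max(a, b) on (0.09, 0.09) = 0.09
¬γ ∧ (β ∨ γ) = min(a, b) on (0.91, 0.09) = 0.09
β ∨ γ = max(a, b) on (0.09, 0.09) = 0.09
¬δ = 1 − 0.23 = 0.77
(β ∨ γ) ∧ ¬δ = min(a, b) on (0.09, 0.77) = 0.09
(¬γ ∧ (β ∨ γ)) ∨ ((β ∨ γ) ∧ ¬δ) = max(a, b) on (0.09, 0.09) = 0.09

0.09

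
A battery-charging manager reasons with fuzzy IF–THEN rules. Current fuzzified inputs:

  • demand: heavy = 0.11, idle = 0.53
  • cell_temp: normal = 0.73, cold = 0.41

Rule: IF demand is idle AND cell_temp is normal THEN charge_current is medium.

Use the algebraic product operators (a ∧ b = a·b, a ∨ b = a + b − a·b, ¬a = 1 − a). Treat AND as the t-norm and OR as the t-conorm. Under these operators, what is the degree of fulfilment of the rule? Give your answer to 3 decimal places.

0.387

firing strength: idle=0.53, normal=0.73; AND[a·b] → w = 0.3869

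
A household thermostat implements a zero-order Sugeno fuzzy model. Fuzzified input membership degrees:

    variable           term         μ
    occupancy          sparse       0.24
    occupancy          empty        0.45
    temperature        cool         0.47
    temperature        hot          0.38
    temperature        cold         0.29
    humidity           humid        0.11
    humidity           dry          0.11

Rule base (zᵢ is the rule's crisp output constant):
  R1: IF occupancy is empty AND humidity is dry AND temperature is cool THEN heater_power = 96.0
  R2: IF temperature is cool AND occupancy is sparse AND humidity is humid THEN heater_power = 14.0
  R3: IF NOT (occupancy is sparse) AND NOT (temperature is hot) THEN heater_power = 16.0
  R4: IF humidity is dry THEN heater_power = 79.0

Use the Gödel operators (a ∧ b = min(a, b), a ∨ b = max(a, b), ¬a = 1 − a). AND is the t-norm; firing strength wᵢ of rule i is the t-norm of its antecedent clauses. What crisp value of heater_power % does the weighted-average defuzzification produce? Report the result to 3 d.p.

R1 (z=96.0): empty=0.45, dry=0.11, cool=0.47; AND[min(a, b)] → w = 0.11
R2 (z=14.0): cool=0.47, sparse=0.24, humid=0.11; AND[min(a, b)] → w = 0.11
R3 (z=16.0): ¬sparse=1−0.24=0.76, ¬hot=1−0.38=0.62; AND[min(a, b)] → w = 0.62
R4 (z=79.0): dry=0.11 → w = 0.11
Weighted average = (0.11·96.0 + 0.11·14.0 + 0.62·16.0 + 0.11·79.0) / (0.11 + 0.11 + 0.62 + 0.11)
  = 30.7100 / 0.9500 = 32.326

32.326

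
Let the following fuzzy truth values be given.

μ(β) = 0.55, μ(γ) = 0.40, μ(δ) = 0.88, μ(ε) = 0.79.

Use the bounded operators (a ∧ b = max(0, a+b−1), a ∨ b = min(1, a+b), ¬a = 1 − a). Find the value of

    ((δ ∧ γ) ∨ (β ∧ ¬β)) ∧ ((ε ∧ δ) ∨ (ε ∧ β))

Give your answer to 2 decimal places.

δ ∧ γ = max(0, a+b−1) on (0.88, 0.40) = 0.28
¬β = 1 − 0.55 = 0.45
β ∧ ¬β = max(0, a+b−1) on (0.55, 0.45) = 0.00
(δ ∧ γ) ∨ (β ∧ ¬β) = min(1, a+b) on (0.28, 0.00) = 0.28
ε ∧ δ = max(0, a+b−1) on (0.79, 0.88) = 0.67
ε ∧ β = max(0, a+b−1) on (0.79, 0.55) = 0.34
(ε ∧ δ) ∨ (ε ∧ β) = min(1, a+b) on (0.67, 0.34) = 1.00
((δ ∧ γ) ∨ (β ∧ ¬β)) ∧ ((ε ∧ δ) ∨ (ε ∧ β)) = max(0, a+b−1) on (0.28, 1.00) = 0.28

0.28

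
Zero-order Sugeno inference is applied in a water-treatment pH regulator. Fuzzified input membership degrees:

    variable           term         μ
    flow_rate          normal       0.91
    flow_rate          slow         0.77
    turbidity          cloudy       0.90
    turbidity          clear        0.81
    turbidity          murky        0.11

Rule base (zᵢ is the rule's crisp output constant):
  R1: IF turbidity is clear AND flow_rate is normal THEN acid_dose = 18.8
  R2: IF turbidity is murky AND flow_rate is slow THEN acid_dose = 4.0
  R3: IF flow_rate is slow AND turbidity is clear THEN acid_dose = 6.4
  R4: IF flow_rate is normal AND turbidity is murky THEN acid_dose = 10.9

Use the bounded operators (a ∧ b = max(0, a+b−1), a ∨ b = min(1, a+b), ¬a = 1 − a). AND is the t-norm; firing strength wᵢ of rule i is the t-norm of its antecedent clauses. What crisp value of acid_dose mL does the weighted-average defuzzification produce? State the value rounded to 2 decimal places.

R1 (z=18.8): clear=0.81, normal=0.91; AND[max(0, a+b−1)] → w = 0.72
R2 (z=4.0): murky=0.11, slow=0.77; AND[max(0, a+b−1)] → w = 0.00
R3 (z=6.4): slow=0.77, clear=0.81; AND[max(0, a+b−1)] → w = 0.58
R4 (z=10.9): normal=0.91, murky=0.11; AND[max(0, a+b−1)] → w = 0.02
Weighted average = (0.72·18.8 + 0.00·4.0 + 0.58·6.4 + 0.02·10.9) / (0.72 + 0.00 + 0.58 + 0.02)
  = 17.4660 / 1.3200 = 13.23

13.23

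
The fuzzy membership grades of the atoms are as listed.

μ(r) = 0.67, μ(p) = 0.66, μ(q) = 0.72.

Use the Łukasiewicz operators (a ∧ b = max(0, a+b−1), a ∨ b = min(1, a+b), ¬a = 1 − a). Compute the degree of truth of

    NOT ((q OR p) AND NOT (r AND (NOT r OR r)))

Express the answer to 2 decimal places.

q OR p = min(1, a+b) on (0.72, 0.66) = 1.00
NOT r = 1 − 0.67 = 0.33
NOT r OR r = min(1, a+b) on (0.33, 0.67) = 1.00
r AND (NOT r OR r) = max(0, a+b−1) on (0.67, 1.00) = 0.67
NOT (r AND (NOT r OR r)) = 1 − 0.67 = 0.33
(q OR p) AND NOT (r AND (NOT r OR r)) = max(0, a+b−1) on (1.00, 0.33) = 0.33
NOT ((q OR p) AND NOT (r AND (NOT r OR r))) = 1 − 0.33 = 0.67

0.67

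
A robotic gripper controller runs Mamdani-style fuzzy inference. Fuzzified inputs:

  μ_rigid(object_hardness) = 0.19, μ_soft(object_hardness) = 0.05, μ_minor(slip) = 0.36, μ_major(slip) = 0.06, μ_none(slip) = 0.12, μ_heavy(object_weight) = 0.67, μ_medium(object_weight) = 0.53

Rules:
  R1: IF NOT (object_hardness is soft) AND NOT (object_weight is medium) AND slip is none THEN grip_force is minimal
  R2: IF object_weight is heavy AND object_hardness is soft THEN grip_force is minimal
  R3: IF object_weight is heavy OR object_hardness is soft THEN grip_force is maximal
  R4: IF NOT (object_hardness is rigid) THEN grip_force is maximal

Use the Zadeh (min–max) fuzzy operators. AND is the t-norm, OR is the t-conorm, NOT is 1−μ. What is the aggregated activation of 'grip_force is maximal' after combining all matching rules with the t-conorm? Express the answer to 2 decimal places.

0.81

R1: ¬soft=1−0.05=0.95, ¬medium=1−0.53=0.47, none=0.12; AND[min(a, b)] → w = 0.12
R2: heavy=0.67, soft=0.05; AND[min(a, b)] → w = 0.05
R3: heavy=0.67, soft=0.05; OR[max(a, b)] → w = 0.67
R4: ¬rigid=1−0.19=0.81 → w = 0.81
Rules with consequent 'maximal': {R3, R4} → strengths 0.67, 0.81
Aggregate via t-conorm [max(a, b)]: 0.81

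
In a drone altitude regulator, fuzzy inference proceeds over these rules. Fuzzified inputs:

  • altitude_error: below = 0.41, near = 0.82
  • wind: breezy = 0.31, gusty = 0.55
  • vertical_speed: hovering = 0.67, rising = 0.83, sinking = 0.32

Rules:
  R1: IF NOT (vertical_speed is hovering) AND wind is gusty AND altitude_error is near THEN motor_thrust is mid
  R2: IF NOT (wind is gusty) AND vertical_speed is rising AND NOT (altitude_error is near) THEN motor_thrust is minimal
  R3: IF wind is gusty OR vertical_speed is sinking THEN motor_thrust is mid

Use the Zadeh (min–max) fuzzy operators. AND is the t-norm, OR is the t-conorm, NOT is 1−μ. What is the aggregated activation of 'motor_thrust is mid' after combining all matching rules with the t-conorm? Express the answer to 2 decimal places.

0.55

R1: ¬hovering=1−0.67=0.33, gusty=0.55, near=0.82; AND[min(a, b)] → w = 0.33
R2: ¬gusty=1−0.55=0.45, rising=0.83, ¬near=1−0.82=0.18; AND[min(a, b)] → w = 0.18
R3: gusty=0.55, sinking=0.32; OR[max(a, b)] → w = 0.55
Rules with consequent 'mid': {R1, R3} → strengths 0.33, 0.55
Aggregate via t-conorm [max(a, b)]: 0.55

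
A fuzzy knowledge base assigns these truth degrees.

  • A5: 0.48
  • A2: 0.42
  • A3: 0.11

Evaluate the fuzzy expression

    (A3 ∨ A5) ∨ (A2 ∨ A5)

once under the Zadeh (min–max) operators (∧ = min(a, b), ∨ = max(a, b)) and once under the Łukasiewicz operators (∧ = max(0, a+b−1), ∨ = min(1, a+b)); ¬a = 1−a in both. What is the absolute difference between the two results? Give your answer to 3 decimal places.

Under Zadeh (min–max):
  A3 ∨ A5 = max(a, b) on (0.11, 0.48) = 0.48
  A2 ∨ A5 = max(a, b) on (0.42, 0.48) = 0.48
  (A3 ∨ A5) ∨ (A2 ∨ A5) = max(a, b) on (0.48, 0.48) = 0.48
  → value = 0.4800
Under Łukasiewicz:
  A3 ∨ A5 = min(1, a+b) on (0.11, 0.48) = 0.59
  A2 ∨ A5 = min(1, a+b) on (0.42, 0.48) = 0.90
  (A3 ∨ A5) ∨ (A2 ∨ A5) = min(1, a+b) on (0.59, 0.90) = 1.00
  → value = 1.0000
|0.4800 − 1.0000| = 0.520

0.520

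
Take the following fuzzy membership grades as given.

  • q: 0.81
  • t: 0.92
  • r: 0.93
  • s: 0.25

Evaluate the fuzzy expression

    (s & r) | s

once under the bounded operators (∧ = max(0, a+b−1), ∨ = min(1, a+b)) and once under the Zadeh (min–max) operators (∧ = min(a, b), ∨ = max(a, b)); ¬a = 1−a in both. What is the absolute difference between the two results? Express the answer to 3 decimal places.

0.180

Under bounded:
  s & r = max(0, a+b−1) on (0.25, 0.93) = 0.18
  (s & r) | s = min(1, a+b) on (0.18, 0.25) = 0.43
  → value = 0.4300
Under Zadeh (min–max):
  s & r = min(a, b) on (0.25, 0.93) = 0.25
  (s & r) | s = max(a, b) on (0.25, 0.25) = 0.25
  → value = 0.2500
|0.4300 − 0.2500| = 0.180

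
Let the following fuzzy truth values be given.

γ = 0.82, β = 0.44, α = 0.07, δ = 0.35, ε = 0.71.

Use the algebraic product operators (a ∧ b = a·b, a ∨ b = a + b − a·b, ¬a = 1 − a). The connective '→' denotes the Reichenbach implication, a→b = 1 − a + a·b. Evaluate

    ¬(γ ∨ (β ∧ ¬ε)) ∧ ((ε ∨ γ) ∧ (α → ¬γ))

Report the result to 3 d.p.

¬ε = 1 − 0.7100 = 0.2900
β ∧ ¬ε = a·b on (0.4400, 0.2900) = 0.1276
γ ∨ (β ∧ ¬ε) = a + b − a·b on (0.8200, 0.1276) = 0.8430
¬(γ ∨ (β ∧ ¬ε)) = 1 − 0.8430 = 0.1570
ε ∨ γ = a + b − a·b on (0.7100, 0.8200) = 0.9478
¬γ = 1 − 0.8200 = 0.1800
α → ¬γ  [Reichenbach: 1 − a + a·b] with a=0.0700, b=0.1800 → 0.9426
(ε ∨ γ) ∧ (α → ¬γ) = a·b on (0.9478, 0.9426) = 0.8934
¬(γ ∨ (β ∧ ¬ε)) ∧ ((ε ∨ γ) ∧ (α → ¬γ)) = a·b on (0.1570, 0.8934) = 0.1403

0.140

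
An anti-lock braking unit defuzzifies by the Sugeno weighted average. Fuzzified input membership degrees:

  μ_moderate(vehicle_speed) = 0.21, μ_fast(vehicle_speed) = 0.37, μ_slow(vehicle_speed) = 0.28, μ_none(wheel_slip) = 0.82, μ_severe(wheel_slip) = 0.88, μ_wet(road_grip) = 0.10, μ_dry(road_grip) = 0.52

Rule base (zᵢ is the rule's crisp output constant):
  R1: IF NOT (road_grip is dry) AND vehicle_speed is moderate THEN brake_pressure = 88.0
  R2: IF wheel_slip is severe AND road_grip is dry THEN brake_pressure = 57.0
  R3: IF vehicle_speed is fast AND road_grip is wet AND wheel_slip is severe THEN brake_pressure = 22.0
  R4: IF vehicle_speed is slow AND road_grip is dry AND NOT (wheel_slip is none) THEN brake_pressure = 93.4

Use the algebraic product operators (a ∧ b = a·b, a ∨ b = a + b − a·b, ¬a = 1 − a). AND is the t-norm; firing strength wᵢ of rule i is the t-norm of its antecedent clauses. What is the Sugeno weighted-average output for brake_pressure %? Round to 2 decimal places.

R1 (z=88.0): ¬dry=1−0.52=0.48, moderate=0.21; AND[a·b] → w = 0.1008
R2 (z=57.0): severe=0.88, dry=0.52; AND[a·b] → w = 0.4576
R3 (z=22.0): fast=0.37, wet=0.10, severe=0.88; AND[a·b] → w = 0.0326
R4 (z=93.4): slow=0.28, dry=0.52, ¬none=1−0.82=0.18; AND[a·b] → w = 0.0262
Weighted average = (0.1008·88.0 + 0.4576·57.0 + 0.0326·22.0 + 0.0262·93.4) / (0.1008 + 0.4576 + 0.0326 + 0.0262)
  = 38.1177 / 0.6172 = 61.76

61.76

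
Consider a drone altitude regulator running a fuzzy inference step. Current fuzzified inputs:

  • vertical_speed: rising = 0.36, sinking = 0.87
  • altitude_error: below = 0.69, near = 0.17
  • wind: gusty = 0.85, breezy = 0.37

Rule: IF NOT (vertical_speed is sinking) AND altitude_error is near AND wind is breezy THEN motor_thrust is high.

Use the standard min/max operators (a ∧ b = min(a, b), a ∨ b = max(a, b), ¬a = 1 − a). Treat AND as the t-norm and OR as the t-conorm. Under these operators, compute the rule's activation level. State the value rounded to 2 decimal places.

firing strength: ¬sinking=1−0.87=0.13, near=0.17, breezy=0.37; AND[min(a, b)] → w = 0.13

0.13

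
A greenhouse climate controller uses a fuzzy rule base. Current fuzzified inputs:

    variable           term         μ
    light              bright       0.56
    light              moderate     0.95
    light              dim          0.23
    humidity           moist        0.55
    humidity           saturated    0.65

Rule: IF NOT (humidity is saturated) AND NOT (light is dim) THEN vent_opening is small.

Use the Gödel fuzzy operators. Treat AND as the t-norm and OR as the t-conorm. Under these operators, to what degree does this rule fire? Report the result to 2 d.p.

firing strength: ¬saturated=1−0.65=0.35, ¬dim=1−0.23=0.77; AND[min(a, b)] → w = 0.35

0.35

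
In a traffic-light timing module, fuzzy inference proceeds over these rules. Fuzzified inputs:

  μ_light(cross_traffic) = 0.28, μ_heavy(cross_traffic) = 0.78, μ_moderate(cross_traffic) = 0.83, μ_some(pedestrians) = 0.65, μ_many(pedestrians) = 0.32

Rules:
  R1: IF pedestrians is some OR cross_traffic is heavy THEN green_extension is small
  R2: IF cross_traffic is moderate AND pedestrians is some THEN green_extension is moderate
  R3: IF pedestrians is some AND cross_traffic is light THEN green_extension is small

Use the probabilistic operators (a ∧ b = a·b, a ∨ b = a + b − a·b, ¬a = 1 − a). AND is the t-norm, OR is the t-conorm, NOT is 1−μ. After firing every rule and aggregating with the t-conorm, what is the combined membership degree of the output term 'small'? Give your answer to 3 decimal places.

R1: some=0.65, heavy=0.78; OR[a + b − a·b] → w = 0.9230
R2: moderate=0.83, some=0.65; AND[a·b] → w = 0.5395
R3: some=0.65, light=0.28; AND[a·b] → w = 0.1820
Rules with consequent 'small': {R1, R3} → strengths 0.9230, 0.1820
Aggregate via t-conorm [a + b − a·b]: 0.9370

0.937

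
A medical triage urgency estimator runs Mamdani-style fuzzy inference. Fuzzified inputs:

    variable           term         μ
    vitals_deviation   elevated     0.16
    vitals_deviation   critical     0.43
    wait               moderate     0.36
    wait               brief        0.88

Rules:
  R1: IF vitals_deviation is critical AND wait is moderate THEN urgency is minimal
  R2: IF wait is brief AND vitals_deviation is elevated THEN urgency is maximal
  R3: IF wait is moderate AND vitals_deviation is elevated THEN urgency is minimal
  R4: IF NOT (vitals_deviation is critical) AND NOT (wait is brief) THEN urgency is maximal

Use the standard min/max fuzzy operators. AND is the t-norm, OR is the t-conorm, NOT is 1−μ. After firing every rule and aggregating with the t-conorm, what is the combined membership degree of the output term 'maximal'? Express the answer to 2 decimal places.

0.16

R1: critical=0.43, moderate=0.36; AND[min(a, b)] → w = 0.36
R2: brief=0.88, elevated=0.16; AND[min(a, b)] → w = 0.16
R3: moderate=0.36, elevated=0.16; AND[min(a, b)] → w = 0.16
R4: ¬critical=1−0.43=0.57, ¬brief=1−0.88=0.12; AND[min(a, b)] → w = 0.12
Rules with consequent 'maximal': {R2, R4} → strengths 0.16, 0.12
Aggregate via t-conorm [max(a, b)]: 0.16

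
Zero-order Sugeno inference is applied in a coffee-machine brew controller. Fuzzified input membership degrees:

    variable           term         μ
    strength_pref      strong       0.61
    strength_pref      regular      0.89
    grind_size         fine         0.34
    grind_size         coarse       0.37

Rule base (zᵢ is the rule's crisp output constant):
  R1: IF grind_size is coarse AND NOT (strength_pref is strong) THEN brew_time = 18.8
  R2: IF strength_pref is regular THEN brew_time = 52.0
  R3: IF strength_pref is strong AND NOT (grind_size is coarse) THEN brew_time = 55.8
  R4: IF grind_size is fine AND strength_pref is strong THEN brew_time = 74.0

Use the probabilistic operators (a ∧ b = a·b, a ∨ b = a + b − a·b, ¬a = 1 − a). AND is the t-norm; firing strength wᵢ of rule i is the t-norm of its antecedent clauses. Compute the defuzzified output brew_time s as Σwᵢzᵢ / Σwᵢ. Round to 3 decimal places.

R1 (z=18.8): coarse=0.37, ¬strong=1−0.61=0.39; AND[a·b] → w = 0.1443
R2 (z=52.0): regular=0.89 → w = 0.8900
R3 (z=55.8): strong=0.61, ¬coarse=1−0.37=0.63; AND[a·b] → w = 0.3843
R4 (z=74.0): fine=0.34, strong=0.61; AND[a·b] → w = 0.2074
Weighted average = (0.1443·18.8 + 0.8900·52.0 + 0.3843·55.8 + 0.2074·74.0) / (0.1443 + 0.8900 + 0.3843 + 0.2074)
  = 85.7844 / 1.6260 = 52.758

52.758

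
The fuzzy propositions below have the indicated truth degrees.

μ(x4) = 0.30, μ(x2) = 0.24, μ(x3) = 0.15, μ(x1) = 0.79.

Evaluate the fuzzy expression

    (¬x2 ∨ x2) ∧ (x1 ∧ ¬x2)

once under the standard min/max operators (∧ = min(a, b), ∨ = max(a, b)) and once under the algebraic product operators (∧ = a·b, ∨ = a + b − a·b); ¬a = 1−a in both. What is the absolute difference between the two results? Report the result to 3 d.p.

Under standard min/max:
  ¬x2 = 1 − 0.24 = 0.76
  ¬x2 ∨ x2 = max(a, b) on (0.76, 0.24) = 0.76
  ¬x2 = 1 − 0.24 = 0.76
  x1 ∧ ¬x2 = min(a, b) on (0.79, 0.76) = 0.76
  (¬x2 ∨ x2) ∧ (x1 ∧ ¬x2) = min(a, b) on (0.76, 0.76) = 0.76
  → value = 0.7600
Under algebraic product:
  ¬x2 = 1 − 0.2400 = 0.7600
  ¬x2 ∨ x2 = a + b − a·b on (0.7600, 0.2400) = 0.8176
  ¬x2 = 1 − 0.2400 = 0.7600
  x1 ∧ ¬x2 = a·b on (0.7900, 0.7600) = 0.6004
  (¬x2 ∨ x2) ∧ (x1 ∧ ¬x2) = a·b on (0.8176, 0.6004) = 0.4909
  → value = 0.4909
|0.7600 − 0.4909| = 0.269

0.269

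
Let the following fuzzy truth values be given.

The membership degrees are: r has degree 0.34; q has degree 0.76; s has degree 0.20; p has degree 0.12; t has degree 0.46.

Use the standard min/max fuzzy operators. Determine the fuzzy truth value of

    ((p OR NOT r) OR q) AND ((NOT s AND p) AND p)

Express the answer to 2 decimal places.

0.12

NOT r = 1 − 0.34 = 0.66
p OR NOT r = max(a, b) on (0.12, 0.66) = 0.66
(p OR NOT r) OR q = max(a, b) on (0.66, 0.76) = 0.76
NOT s = 1 − 0.20 = 0.80
NOT s AND p = min(a, b) on (0.80, 0.12) = 0.12
(NOT s AND p) AND p = min(a, b) on (0.12, 0.12) = 0.12
((p OR NOT r) OR q) AND ((NOT s AND p) AND p) = min(a, b) on (0.76, 0.12) = 0.12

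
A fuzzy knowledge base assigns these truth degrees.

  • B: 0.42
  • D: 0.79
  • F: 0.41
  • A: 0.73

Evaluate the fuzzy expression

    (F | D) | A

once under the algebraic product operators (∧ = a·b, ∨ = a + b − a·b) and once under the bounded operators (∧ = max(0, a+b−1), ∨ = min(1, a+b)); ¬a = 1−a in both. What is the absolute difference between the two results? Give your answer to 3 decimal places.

Under algebraic product:
  F | D = a + b − a·b on (0.4100, 0.7900) = 0.8761
  (F | D) | A = a + b − a·b on (0.8761, 0.7300) = 0.9665
  → value = 0.9665
Under bounded:
  F | D = min(1, a+b) on (0.41, 0.79) = 1.00
  (F | D) | A = min(1, a+b) on (1.00, 0.73) = 1.00
  → value = 1.0000
|0.9665 − 1.0000| = 0.033

0.033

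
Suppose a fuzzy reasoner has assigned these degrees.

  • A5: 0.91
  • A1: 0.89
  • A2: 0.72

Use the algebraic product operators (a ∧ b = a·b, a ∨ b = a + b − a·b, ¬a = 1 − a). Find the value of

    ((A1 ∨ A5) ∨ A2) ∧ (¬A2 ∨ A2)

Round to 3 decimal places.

0.796

A1 ∨ A5 = a + b − a·b on (0.8900, 0.9100) = 0.9901
(A1 ∨ A5) ∨ A2 = a + b − a·b on (0.9901, 0.7200) = 0.9972
¬A2 = 1 − 0.7200 = 0.2800
¬A2 ∨ A2 = a + b − a·b on (0.2800, 0.7200) = 0.7984
((A1 ∨ A5) ∨ A2) ∧ (¬A2 ∨ A2) = a·b on (0.9972, 0.7984) = 0.7962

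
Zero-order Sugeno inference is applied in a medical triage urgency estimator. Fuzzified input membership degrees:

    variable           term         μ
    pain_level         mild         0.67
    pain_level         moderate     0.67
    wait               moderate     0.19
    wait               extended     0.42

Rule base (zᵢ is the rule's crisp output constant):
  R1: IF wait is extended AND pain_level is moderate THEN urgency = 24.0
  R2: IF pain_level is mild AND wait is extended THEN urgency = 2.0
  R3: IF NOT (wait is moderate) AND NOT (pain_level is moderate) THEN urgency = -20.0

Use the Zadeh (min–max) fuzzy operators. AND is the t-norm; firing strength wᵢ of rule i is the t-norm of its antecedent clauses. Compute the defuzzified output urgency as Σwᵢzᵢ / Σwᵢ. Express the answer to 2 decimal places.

R1 (z=24.0): extended=0.42, moderate=0.67; AND[min(a, b)] → w = 0.42
R2 (z=2.0): mild=0.67, extended=0.42; AND[min(a, b)] → w = 0.42
R3 (z=-20.0): ¬moderate=1−0.19=0.81, ¬moderate=1−0.67=0.33; AND[min(a, b)] → w = 0.33
Weighted average = (0.42·24.0 + 0.42·2.0 + 0.33·-20.0) / (0.42 + 0.42 + 0.33)
  = 4.3200 / 1.1700 = 3.69

3.69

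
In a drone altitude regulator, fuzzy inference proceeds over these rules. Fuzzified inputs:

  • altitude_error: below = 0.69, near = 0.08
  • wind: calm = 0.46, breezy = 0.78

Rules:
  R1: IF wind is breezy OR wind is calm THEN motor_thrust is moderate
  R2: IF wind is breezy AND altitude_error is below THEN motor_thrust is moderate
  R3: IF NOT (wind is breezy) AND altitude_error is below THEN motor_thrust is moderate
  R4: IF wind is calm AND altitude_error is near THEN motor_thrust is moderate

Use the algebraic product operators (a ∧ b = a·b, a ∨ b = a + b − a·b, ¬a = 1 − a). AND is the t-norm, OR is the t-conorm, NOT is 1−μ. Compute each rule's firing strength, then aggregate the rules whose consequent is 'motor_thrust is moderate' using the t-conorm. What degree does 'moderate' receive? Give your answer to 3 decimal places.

0.955

R1: breezy=0.78, calm=0.46; OR[a + b − a·b] → w = 0.8812
R2: breezy=0.78, below=0.69; AND[a·b] → w = 0.5382
R3: ¬breezy=1−0.78=0.22, below=0.69; AND[a·b] → w = 0.1518
R4: calm=0.46, near=0.08; AND[a·b] → w = 0.0368
Rules with consequent 'moderate': {R1, R2, R3, R4} → strengths 0.8812, 0.5382, 0.1518, 0.0368
Aggregate via t-conorm [a + b − a·b]: 0.9552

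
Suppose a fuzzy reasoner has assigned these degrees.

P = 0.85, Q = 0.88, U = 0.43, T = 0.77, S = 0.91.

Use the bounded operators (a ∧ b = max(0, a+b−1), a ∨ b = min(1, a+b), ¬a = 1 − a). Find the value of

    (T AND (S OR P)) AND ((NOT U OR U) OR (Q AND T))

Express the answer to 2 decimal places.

0.77

S OR P = min(1, a+b) on (0.91, 0.85) = 1.00
T AND (S OR P) = max(0, a+b−1) on (0.77, 1.00) = 0.77
NOT U = 1 − 0.43 = 0.57
NOT U OR U = min(1, a+b) on (0.57, 0.43) = 1.00
Q AND T = max(0, a+b−1) on (0.88, 0.77) = 0.65
(NOT U OR U) OR (Q AND T) = min(1, a+b) on (1.00, 0.65) = 1.00
(T AND (S OR P)) AND ((NOT U OR U) OR (Q AND T)) = max(0, a+b−1) on (0.77, 1.00) = 0.77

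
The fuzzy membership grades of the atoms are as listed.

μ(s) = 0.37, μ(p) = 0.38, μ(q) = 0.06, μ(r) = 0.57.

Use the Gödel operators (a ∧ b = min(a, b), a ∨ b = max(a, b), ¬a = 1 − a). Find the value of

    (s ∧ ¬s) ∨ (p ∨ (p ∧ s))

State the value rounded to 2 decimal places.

¬s = 1 − 0.37 = 0.63
s ∧ ¬s = min(a, b) on (0.37, 0.63) = 0.37
p ∧ s = min(a, b) on (0.38, 0.37) = 0.37
p ∨ (p ∧ s) = max(a, b) on (0.38, 0.37) = 0.38
(s ∧ ¬s) ∨ (p ∨ (p ∧ s)) = max(a, b) on (0.37, 0.38) = 0.38

0.38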